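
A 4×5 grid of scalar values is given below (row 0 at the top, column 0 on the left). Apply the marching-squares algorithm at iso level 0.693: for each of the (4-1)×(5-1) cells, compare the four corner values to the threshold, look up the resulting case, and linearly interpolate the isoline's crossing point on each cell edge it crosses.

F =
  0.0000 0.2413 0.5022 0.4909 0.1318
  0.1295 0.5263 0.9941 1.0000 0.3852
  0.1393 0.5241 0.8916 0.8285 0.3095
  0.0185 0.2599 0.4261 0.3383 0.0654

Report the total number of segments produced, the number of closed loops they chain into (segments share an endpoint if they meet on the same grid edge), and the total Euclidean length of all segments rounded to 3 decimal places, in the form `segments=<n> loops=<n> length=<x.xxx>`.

segments=8 loops=1 length=6.784

cell (0,1): code 0100 → (0.388,2.000)–(1.000,1.356)
cell (0,2): code 1100 → (0.397,3.000)–(0.388,2.000)
cell (0,3): code 1000 → (1.000,3.499)–(0.397,3.000)
cell (1,1): code 0110 → (1.000,1.356)–(2.000,1.460)
cell (1,3): code 1001 → (2.000,3.261)–(1.000,3.499)
cell (2,1): code 0010 → (2.000,1.460)–(2.427,2.000)
cell (2,2): code 0011 → (2.427,2.000)–(2.276,3.000)
cell (2,3): code 0001 → (2.276,3.000)–(2.000,3.261)
total: 8 segments, chained into 1 closed loop(s), length Σ = 6.784492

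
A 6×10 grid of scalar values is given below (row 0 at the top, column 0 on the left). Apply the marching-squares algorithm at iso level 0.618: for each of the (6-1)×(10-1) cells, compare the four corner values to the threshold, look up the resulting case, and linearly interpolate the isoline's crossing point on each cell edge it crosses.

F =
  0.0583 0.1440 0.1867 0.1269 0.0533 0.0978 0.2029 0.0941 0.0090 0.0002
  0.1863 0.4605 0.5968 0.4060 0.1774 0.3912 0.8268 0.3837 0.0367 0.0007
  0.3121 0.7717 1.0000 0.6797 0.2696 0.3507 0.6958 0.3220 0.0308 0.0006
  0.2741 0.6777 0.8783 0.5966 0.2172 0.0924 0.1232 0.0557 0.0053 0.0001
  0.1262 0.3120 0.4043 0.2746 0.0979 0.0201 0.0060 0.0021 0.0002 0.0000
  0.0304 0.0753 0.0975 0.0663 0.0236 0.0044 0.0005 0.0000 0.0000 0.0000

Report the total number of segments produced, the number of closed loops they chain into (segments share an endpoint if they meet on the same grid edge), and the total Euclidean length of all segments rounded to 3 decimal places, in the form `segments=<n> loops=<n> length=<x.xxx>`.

segments=16 loops=2 length=11.349

cell (0,5): code 0100 → (0.665,6.000)–(1.000,5.521)
cell (0,6): code 1000 → (1.000,6.471)–(0.665,6.000)
cell (1,0): code 0100 → (1.506,1.000)–(2.000,0.666)
cell (1,1): code 1100 → (1.053,2.000)–(1.506,1.000)
cell (1,2): code 1100 → (1.775,3.000)–(1.053,2.000)
cell (1,3): code 1000 → (2.000,3.150)–(1.775,3.000)
cell (1,5): code 0110 → (1.000,5.521)–(2.000,5.775)
cell (1,6): code 1001 → (2.000,6.208)–(1.000,6.471)
cell (2,0): code 0110 → (2.000,0.666)–(3.000,0.852)
cell (2,2): code 1011 → (3.000,2.924)–(2.742,3.000)
cell (2,3): code 0001 → (2.742,3.000)–(2.000,3.150)
cell (2,5): code 0010 → (2.000,5.775)–(2.136,6.000)
cell (2,6): code 0001 → (2.136,6.000)–(2.000,6.208)
cell (3,0): code 0010 → (3.000,0.852)–(3.163,1.000)
cell (3,1): code 0011 → (3.163,1.000)–(3.549,2.000)
cell (3,2): code 0001 → (3.549,2.000)–(3.000,2.924)
total: 16 segments, chained into 2 closed loop(s), length Σ = 11.349423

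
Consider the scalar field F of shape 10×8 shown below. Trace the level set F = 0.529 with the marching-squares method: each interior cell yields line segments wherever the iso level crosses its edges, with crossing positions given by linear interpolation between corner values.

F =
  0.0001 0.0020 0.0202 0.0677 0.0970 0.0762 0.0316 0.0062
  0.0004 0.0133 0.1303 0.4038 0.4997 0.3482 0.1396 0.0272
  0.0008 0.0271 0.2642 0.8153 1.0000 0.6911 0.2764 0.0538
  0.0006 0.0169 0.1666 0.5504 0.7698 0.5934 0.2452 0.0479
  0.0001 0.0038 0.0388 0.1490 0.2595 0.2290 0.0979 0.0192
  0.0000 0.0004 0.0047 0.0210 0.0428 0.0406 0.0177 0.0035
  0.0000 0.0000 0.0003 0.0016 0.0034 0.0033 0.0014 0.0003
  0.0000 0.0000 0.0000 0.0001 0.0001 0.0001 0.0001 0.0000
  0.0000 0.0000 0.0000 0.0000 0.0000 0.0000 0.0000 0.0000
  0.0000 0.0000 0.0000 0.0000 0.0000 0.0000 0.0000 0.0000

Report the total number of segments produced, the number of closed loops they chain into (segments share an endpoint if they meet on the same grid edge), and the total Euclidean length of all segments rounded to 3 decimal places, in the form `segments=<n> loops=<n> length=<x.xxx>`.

segments=10 loops=1 length=8.199

cell (1,2): code 0100 → (1.304,3.000)–(2.000,2.480)
cell (1,3): code 1100 → (1.059,4.000)–(1.304,3.000)
cell (1,4): code 1100 → (1.527,5.000)–(1.059,4.000)
cell (1,5): code 1000 → (2.000,5.391)–(1.527,5.000)
cell (2,2): code 0110 → (2.000,2.480)–(3.000,2.944)
cell (2,5): code 1001 → (3.000,5.185)–(2.000,5.391)
cell (3,2): code 0010 → (3.000,2.944)–(3.053,3.000)
cell (3,3): code 0011 → (3.053,3.000)–(3.472,4.000)
cell (3,4): code 0011 → (3.472,4.000)–(3.177,5.000)
cell (3,5): code 0001 → (3.177,5.000)–(3.000,5.185)
total: 10 segments, chained into 1 closed loop(s), length Σ = 8.198794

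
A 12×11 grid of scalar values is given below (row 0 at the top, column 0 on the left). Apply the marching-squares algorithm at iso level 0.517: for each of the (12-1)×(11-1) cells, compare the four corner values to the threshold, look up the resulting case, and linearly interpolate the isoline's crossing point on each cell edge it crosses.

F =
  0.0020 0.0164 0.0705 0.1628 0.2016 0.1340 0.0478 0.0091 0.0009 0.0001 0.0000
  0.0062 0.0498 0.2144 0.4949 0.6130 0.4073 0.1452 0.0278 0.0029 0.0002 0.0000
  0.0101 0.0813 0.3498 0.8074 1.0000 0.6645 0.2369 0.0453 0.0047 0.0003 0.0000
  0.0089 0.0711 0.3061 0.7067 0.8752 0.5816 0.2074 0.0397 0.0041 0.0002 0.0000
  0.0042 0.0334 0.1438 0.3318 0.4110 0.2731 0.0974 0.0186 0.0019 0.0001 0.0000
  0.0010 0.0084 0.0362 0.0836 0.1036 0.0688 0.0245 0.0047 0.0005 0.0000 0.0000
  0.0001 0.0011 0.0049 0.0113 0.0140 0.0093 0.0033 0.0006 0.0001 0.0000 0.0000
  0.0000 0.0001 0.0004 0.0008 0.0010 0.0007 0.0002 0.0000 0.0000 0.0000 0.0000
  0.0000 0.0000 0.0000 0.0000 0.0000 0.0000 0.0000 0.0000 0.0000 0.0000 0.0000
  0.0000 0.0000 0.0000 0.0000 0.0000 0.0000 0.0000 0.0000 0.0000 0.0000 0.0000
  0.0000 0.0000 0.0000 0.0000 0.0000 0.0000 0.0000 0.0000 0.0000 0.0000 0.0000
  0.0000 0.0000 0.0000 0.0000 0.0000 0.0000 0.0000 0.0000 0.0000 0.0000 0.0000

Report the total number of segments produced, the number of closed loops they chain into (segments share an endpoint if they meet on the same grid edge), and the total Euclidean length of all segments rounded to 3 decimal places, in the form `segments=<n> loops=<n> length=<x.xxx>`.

cell (0,3): code 0100 → (0.767,4.000)–(1.000,3.187)
cell (0,4): code 1000 → (1.000,4.467)–(0.767,4.000)
cell (1,2): code 0100 → (1.071,3.000)–(2.000,2.365)
cell (1,3): code 1110 → (1.000,3.187)–(1.071,3.000)
cell (1,4): code 1101 → (1.427,5.000)–(1.000,4.467)
cell (1,5): code 1000 → (2.000,5.345)–(1.427,5.000)
cell (2,2): code 0110 → (2.000,2.365)–(3.000,2.526)
cell (2,5): code 1001 → (3.000,5.173)–(2.000,5.345)
cell (3,2): code 0010 → (3.000,2.526)–(3.506,3.000)
cell (3,3): code 0011 → (3.506,3.000)–(3.772,4.000)
cell (3,4): code 0011 → (3.772,4.000)–(3.209,5.000)
cell (3,5): code 0001 → (3.209,5.000)–(3.000,5.173)
total: 12 segments, chained into 1 closed loop(s), length Σ = 9.218890

segments=12 loops=1 length=9.219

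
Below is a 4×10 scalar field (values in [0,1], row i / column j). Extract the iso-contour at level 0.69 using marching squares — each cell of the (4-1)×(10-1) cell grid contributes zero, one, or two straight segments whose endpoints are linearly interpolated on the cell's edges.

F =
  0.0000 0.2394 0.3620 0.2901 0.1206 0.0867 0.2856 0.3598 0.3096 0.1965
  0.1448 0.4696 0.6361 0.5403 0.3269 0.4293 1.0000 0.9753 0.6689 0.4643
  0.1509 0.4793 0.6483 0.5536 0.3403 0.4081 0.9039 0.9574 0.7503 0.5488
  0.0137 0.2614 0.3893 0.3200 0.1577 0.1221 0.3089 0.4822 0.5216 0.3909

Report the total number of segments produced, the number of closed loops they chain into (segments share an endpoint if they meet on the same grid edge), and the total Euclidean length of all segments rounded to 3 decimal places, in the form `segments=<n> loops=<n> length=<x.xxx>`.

segments=10 loops=1 length=7.834

cell (0,5): code 0100 → (0.566,6.000)–(1.000,5.457)
cell (0,6): code 1100 → (0.536,7.000)–(0.566,6.000)
cell (0,7): code 1000 → (1.000,7.931)–(0.536,7.000)
cell (1,5): code 0110 → (1.000,5.457)–(2.000,5.569)
cell (1,7): code 1101 → (1.259,8.000)–(1.000,7.931)
cell (1,8): code 1000 → (2.000,8.299)–(1.259,8.000)
cell (2,5): code 0010 → (2.000,5.569)–(2.359,6.000)
cell (2,6): code 0011 → (2.359,6.000)–(2.563,7.000)
cell (2,7): code 0011 → (2.563,7.000)–(2.264,8.000)
cell (2,8): code 0001 → (2.264,8.000)–(2.000,8.299)
total: 10 segments, chained into 1 closed loop(s), length Σ = 7.833792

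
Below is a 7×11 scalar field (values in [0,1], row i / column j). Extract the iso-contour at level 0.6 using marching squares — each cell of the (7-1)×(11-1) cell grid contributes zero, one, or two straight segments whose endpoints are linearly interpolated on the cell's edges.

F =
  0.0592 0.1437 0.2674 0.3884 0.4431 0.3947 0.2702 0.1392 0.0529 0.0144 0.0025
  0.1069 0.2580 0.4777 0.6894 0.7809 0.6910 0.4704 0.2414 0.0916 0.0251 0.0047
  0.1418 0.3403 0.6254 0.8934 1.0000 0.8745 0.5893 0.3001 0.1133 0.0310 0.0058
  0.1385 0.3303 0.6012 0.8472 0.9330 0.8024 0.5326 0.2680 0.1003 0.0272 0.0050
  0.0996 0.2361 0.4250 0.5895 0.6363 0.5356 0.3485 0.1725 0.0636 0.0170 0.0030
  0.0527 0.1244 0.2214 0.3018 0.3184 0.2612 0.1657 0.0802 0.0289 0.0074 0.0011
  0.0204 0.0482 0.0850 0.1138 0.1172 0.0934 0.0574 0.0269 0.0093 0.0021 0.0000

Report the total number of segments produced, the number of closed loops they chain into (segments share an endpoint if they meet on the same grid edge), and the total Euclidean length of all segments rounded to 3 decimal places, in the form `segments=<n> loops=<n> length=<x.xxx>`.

cell (0,2): code 0100 → (0.703,3.000)–(1.000,2.578)
cell (0,3): code 1100 → (0.464,4.000)–(0.703,3.000)
cell (0,4): code 1100 → (0.693,5.000)–(0.464,4.000)
cell (0,5): code 1000 → (1.000,5.413)–(0.693,5.000)
cell (1,1): code 0100 → (1.828,2.000)–(2.000,1.911)
cell (1,2): code 1110 → (1.000,2.578)–(1.828,2.000)
cell (1,5): code 1001 → (2.000,5.962)–(1.000,5.413)
cell (2,1): code 0110 → (2.000,1.911)–(3.000,1.996)
cell (2,5): code 1001 → (3.000,5.750)–(2.000,5.962)
cell (3,1): code 0010 → (3.000,1.996)–(3.007,2.000)
cell (3,2): code 0011 → (3.007,2.000)–(3.959,3.000)
cell (3,3): code 0111 → (3.959,3.000)–(4.000,3.224)
cell (3,4): code 1011 → (4.000,4.360)–(3.759,5.000)
cell (3,5): code 0001 → (3.759,5.000)–(3.000,5.750)
cell (4,3): code 0010 → (4.000,3.224)–(4.114,4.000)
cell (4,4): code 0001 → (4.114,4.000)–(4.000,4.360)
total: 16 segments, chained into 1 closed loop(s), length Σ = 11.984556

segments=16 loops=1 length=11.985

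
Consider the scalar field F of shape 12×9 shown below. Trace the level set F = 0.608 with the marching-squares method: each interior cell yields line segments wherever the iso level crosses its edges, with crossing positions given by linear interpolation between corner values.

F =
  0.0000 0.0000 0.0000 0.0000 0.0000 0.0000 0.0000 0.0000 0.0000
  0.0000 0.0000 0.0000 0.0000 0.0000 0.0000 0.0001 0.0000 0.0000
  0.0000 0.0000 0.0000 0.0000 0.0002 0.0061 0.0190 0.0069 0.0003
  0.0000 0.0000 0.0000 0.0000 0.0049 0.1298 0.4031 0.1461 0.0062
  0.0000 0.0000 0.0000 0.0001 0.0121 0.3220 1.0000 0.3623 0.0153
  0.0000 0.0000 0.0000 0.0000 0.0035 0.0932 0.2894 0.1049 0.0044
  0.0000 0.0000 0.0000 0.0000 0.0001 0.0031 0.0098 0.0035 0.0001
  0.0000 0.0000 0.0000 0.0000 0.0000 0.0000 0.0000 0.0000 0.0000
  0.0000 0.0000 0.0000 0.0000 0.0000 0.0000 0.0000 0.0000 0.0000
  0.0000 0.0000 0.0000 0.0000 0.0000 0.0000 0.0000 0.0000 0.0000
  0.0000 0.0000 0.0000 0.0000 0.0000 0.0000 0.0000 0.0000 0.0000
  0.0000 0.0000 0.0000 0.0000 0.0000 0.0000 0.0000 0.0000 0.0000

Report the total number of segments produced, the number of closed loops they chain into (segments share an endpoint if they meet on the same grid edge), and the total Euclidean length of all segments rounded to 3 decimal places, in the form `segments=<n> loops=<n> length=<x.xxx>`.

segments=4 loops=1 length=3.400

cell (3,5): code 0100 → (3.343,6.000)–(4.000,5.422)
cell (3,6): code 1000 → (4.000,6.615)–(3.343,6.000)
cell (4,5): code 0010 → (4.000,5.422)–(4.552,6.000)
cell (4,6): code 0001 → (4.552,6.000)–(4.000,6.615)
total: 4 segments, chained into 1 closed loop(s), length Σ = 3.399565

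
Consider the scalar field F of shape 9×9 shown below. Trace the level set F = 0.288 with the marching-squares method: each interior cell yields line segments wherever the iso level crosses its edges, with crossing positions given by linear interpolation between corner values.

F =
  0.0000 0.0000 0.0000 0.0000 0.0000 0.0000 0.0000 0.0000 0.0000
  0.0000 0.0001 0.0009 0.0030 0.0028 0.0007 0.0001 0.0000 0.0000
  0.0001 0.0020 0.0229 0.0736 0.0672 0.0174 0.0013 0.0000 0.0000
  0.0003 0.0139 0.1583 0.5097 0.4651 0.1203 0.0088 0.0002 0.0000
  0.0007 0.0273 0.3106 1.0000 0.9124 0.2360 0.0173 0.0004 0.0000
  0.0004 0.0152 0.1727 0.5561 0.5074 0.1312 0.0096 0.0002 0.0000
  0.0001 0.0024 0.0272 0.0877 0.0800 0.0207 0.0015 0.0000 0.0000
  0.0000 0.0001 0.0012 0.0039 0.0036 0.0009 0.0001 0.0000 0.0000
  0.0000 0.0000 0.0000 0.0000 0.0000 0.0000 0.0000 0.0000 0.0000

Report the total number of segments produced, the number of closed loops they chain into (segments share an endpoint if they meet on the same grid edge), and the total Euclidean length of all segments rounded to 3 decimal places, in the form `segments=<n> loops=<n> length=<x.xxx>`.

cell (2,2): code 0100 → (2.492,3.000)–(3.000,2.369)
cell (2,3): code 1100 → (2.555,4.000)–(2.492,3.000)
cell (2,4): code 1000 → (3.000,4.514)–(2.555,4.000)
cell (3,1): code 0100 → (3.852,2.000)–(4.000,1.920)
cell (3,2): code 1110 → (3.000,2.369)–(3.852,2.000)
cell (3,4): code 1001 → (4.000,4.923)–(3.000,4.514)
cell (4,1): code 0010 → (4.000,1.920)–(4.164,2.000)
cell (4,2): code 0111 → (4.164,2.000)–(5.000,2.301)
cell (4,4): code 1001 → (5.000,4.583)–(4.000,4.923)
cell (5,2): code 0010 → (5.000,2.301)–(5.572,3.000)
cell (5,3): code 0011 → (5.572,3.000)–(5.513,4.000)
cell (5,4): code 0001 → (5.513,4.000)–(5.000,4.583)
total: 12 segments, chained into 1 closed loop(s), length Σ = 9.478457

segments=12 loops=1 length=9.478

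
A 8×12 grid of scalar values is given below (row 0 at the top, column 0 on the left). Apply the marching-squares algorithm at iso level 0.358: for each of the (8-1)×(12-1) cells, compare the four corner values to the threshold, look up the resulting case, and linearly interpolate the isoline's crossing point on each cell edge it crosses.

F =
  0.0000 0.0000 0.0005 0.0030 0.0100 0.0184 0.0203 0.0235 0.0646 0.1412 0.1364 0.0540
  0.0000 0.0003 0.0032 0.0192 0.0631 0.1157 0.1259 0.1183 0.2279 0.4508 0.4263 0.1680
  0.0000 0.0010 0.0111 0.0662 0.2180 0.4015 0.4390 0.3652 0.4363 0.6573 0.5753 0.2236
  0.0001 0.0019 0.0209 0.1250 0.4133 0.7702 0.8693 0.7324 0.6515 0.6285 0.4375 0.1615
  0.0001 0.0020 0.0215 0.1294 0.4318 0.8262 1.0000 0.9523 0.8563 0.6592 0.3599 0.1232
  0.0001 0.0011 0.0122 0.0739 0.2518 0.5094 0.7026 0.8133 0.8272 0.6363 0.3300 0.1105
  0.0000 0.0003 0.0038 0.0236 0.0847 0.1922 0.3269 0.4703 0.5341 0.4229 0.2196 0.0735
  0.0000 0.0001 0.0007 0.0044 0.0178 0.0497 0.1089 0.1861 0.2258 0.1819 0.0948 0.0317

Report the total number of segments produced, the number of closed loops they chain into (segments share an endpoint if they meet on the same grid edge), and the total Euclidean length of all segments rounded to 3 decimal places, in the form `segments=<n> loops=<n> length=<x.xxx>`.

cell (0,8): code 0100 → (0.700,9.000)–(1.000,8.584)
cell (0,9): code 1100 → (0.764,10.000)–(0.700,9.000)
cell (0,10): code 1000 → (1.000,10.264)–(0.764,10.000)
cell (1,4): code 0100 → (1.848,5.000)–(2.000,4.763)
cell (1,5): code 1100 → (1.741,6.000)–(1.848,5.000)
cell (1,6): code 1100 → (1.971,7.000)–(1.741,6.000)
cell (1,7): code 1100 → (1.624,8.000)–(1.971,7.000)
cell (1,8): code 1110 → (1.000,8.584)–(1.624,8.000)
cell (1,10): code 1001 → (2.000,10.618)–(1.000,10.264)
cell (2,3): code 0100 → (2.717,4.000)–(3.000,3.808)
cell (2,4): code 1110 → (2.000,4.763)–(2.717,4.000)
cell (2,10): code 1001 → (3.000,10.288)–(2.000,10.618)
cell (3,3): code 0110 → (3.000,3.808)–(4.000,3.756)
cell (3,10): code 1001 → (4.000,10.008)–(3.000,10.288)
cell (4,3): code 0010 → (4.000,3.756)–(4.410,4.000)
cell (4,4): code 0111 → (4.410,4.000)–(5.000,4.412)
cell (4,9): code 1011 → (5.000,9.909)–(4.064,10.000)
cell (4,10): code 0001 → (4.064,10.000)–(4.000,10.008)
cell (5,4): code 0010 → (5.000,4.412)–(5.477,5.000)
cell (5,5): code 0011 → (5.477,5.000)–(5.917,6.000)
cell (5,6): code 0111 → (5.917,6.000)–(6.000,6.217)
cell (5,9): code 1001 → (6.000,9.319)–(5.000,9.909)
cell (6,6): code 0010 → (6.000,6.217)–(6.395,7.000)
cell (6,7): code 0011 → (6.395,7.000)–(6.571,8.000)
cell (6,8): code 0011 → (6.571,8.000)–(6.269,9.000)
cell (6,9): code 0001 → (6.269,9.000)–(6.000,9.319)
total: 26 segments, chained into 1 closed loop(s), length Σ = 20.437024

segments=26 loops=1 length=20.437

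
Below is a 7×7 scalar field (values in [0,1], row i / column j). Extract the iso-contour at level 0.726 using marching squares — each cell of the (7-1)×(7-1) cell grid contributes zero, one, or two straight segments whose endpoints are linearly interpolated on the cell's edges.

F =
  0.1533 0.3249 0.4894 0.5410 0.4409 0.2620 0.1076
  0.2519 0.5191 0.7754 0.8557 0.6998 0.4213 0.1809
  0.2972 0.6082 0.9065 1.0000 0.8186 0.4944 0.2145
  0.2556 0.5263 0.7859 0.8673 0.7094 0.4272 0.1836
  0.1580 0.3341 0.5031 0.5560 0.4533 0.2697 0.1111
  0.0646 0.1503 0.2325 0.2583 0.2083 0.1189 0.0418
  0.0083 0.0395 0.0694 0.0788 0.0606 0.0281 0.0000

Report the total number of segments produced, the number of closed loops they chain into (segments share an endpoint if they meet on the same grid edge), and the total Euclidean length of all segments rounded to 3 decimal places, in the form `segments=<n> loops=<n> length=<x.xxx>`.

cell (0,1): code 0100 → (0.827,2.000)–(1.000,1.807)
cell (0,2): code 1100 → (0.588,3.000)–(0.827,2.000)
cell (0,3): code 1000 → (1.000,3.832)–(0.588,3.000)
cell (1,1): code 0110 → (1.000,1.807)–(2.000,1.395)
cell (1,3): code 1101 → (1.221,4.000)–(1.000,3.832)
cell (1,4): code 1000 → (2.000,4.286)–(1.221,4.000)
cell (2,1): code 0110 → (2.000,1.395)–(3.000,1.769)
cell (2,3): code 1011 → (3.000,3.895)–(2.848,4.000)
cell (2,4): code 0001 → (2.848,4.000)–(2.000,4.286)
cell (3,1): code 0010 → (3.000,1.769)–(3.212,2.000)
cell (3,2): code 0011 → (3.212,2.000)–(3.454,3.000)
cell (3,3): code 0001 → (3.454,3.000)–(3.000,3.895)
total: 12 segments, chained into 1 closed loop(s), length Σ = 8.897512

segments=12 loops=1 length=8.898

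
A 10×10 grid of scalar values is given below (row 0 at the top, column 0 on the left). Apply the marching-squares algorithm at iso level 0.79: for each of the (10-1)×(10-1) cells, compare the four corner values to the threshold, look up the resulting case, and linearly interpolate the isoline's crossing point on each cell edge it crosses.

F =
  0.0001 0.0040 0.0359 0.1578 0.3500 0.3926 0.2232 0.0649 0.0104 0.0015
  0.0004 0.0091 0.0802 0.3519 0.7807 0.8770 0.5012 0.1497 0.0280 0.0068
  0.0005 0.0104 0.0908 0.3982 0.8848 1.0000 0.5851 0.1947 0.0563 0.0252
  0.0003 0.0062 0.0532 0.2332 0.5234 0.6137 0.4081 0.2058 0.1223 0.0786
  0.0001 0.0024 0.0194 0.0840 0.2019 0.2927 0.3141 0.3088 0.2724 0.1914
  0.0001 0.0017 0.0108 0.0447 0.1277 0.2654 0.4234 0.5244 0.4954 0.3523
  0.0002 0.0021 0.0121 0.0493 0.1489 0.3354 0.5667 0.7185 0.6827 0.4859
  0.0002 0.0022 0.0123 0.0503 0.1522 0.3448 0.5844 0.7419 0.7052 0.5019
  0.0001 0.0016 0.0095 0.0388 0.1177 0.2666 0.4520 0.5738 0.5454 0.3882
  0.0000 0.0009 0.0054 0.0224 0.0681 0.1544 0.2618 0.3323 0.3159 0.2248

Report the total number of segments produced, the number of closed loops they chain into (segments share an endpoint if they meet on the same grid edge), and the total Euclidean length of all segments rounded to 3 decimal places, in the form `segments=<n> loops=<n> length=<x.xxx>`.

cell (0,4): code 0100 → (0.820,5.000)–(1.000,4.097)
cell (0,5): code 1000 → (1.000,5.232)–(0.820,5.000)
cell (1,3): code 0100 → (1.089,4.000)–(2.000,3.805)
cell (1,4): code 1110 → (1.000,4.097)–(1.089,4.000)
cell (1,5): code 1001 → (2.000,5.506)–(1.000,5.232)
cell (2,3): code 0010 → (2.000,3.805)–(2.262,4.000)
cell (2,4): code 0011 → (2.262,4.000)–(2.544,5.000)
cell (2,5): code 0001 → (2.544,5.000)–(2.000,5.506)
total: 8 segments, chained into 1 closed loop(s), length Σ = 5.422297

segments=8 loops=1 length=5.422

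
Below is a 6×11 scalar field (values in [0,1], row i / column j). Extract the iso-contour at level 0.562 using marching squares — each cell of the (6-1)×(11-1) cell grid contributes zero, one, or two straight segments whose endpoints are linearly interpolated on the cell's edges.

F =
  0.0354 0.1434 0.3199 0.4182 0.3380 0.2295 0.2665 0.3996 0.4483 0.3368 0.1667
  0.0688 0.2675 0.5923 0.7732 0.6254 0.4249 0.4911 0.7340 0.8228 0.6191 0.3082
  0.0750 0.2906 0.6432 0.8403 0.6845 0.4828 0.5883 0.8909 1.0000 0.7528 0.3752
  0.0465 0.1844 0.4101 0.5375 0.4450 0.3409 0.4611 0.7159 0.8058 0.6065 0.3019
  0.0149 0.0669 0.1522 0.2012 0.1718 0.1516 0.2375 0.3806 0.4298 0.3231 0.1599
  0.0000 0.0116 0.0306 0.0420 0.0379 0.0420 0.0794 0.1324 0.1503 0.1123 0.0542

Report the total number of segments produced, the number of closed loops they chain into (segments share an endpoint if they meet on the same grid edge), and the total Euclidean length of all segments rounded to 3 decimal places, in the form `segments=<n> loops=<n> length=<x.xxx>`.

cell (0,1): code 0100 → (0.889,2.000)–(1.000,1.907)
cell (0,2): code 1100 → (0.405,3.000)–(0.889,2.000)
cell (0,3): code 1100 → (0.779,4.000)–(0.405,3.000)
cell (0,4): code 1000 → (1.000,4.316)–(0.779,4.000)
cell (0,6): code 0100 → (0.486,7.000)–(1.000,6.292)
cell (0,7): code 1100 → (0.304,8.000)–(0.486,7.000)
cell (0,8): code 1100 → (0.798,9.000)–(0.304,8.000)
cell (0,9): code 1000 → (1.000,9.184)–(0.798,9.000)
cell (1,1): code 0110 → (1.000,1.907)–(2.000,1.770)
cell (1,4): code 1001 → (2.000,4.607)–(1.000,4.316)
cell (1,5): code 0100 → (1.729,6.000)–(2.000,5.751)
cell (1,6): code 1110 → (1.000,6.292)–(1.729,6.000)
cell (1,9): code 1001 → (2.000,9.505)–(1.000,9.184)
cell (2,1): code 0010 → (2.000,1.770)–(2.348,2.000)
cell (2,2): code 0011 → (2.348,2.000)–(2.919,3.000)
cell (2,3): code 0011 → (2.919,3.000)–(2.511,4.000)
cell (2,4): code 0001 → (2.511,4.000)–(2.000,4.607)
cell (2,5): code 0010 → (2.000,5.751)–(2.207,6.000)
cell (2,6): code 0111 → (2.207,6.000)–(3.000,6.396)
cell (2,9): code 1001 → (3.000,9.146)–(2.000,9.505)
cell (3,6): code 0010 → (3.000,6.396)–(3.459,7.000)
cell (3,7): code 0011 → (3.459,7.000)–(3.648,8.000)
cell (3,8): code 0011 → (3.648,8.000)–(3.157,9.000)
cell (3,9): code 0001 → (3.157,9.000)–(3.000,9.146)
total: 24 segments, chained into 2 closed loop(s), length Σ = 19.065473

segments=24 loops=2 length=19.065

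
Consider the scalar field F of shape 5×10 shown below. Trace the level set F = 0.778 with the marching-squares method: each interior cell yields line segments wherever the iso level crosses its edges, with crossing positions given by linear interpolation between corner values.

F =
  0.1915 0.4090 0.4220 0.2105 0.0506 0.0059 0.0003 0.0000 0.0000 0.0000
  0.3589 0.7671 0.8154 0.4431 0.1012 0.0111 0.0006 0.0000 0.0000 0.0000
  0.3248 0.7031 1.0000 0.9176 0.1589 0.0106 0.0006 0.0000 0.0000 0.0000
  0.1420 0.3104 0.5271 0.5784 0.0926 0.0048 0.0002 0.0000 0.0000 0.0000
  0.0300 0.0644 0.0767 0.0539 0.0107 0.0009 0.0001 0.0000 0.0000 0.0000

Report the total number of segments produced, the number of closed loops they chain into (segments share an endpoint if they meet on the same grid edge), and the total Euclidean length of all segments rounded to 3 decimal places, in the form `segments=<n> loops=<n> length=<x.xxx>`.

segments=8 loops=1 length=5.745

cell (0,1): code 0100 → (0.905,2.000)–(1.000,1.226)
cell (0,2): code 1000 → (1.000,2.100)–(0.905,2.000)
cell (1,1): code 0110 → (1.000,1.226)–(2.000,1.252)
cell (1,2): code 1101 → (1.706,3.000)–(1.000,2.100)
cell (1,3): code 1000 → (2.000,3.184)–(1.706,3.000)
cell (2,1): code 0010 → (2.000,1.252)–(2.469,2.000)
cell (2,2): code 0011 → (2.469,2.000)–(2.412,3.000)
cell (2,3): code 0001 → (2.412,3.000)–(2.000,3.184)
total: 8 segments, chained into 1 closed loop(s), length Σ = 5.744559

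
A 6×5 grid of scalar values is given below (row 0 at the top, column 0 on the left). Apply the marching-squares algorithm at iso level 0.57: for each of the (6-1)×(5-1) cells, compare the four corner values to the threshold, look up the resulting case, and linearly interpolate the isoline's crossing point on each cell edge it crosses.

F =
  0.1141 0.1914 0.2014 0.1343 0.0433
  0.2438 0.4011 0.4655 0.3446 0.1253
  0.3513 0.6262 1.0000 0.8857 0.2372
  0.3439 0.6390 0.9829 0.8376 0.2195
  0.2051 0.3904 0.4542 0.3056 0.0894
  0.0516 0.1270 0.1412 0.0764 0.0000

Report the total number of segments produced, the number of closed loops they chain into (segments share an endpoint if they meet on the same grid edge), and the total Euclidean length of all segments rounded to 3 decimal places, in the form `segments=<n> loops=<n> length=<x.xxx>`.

segments=10 loops=1 length=8.436

cell (1,0): code 0100 → (1.750,1.000)–(2.000,0.796)
cell (1,1): code 1100 → (1.196,2.000)–(1.750,1.000)
cell (1,2): code 1100 → (1.417,3.000)–(1.196,2.000)
cell (1,3): code 1000 → (2.000,3.487)–(1.417,3.000)
cell (2,0): code 0110 → (2.000,0.796)–(3.000,0.766)
cell (2,3): code 1001 → (3.000,3.433)–(2.000,3.487)
cell (3,0): code 0010 → (3.000,0.766)–(3.278,1.000)
cell (3,1): code 0011 → (3.278,1.000)–(3.781,2.000)
cell (3,2): code 0011 → (3.781,2.000)–(3.503,3.000)
cell (3,3): code 0001 → (3.503,3.000)–(3.000,3.433)
total: 10 segments, chained into 1 closed loop(s), length Σ = 8.436241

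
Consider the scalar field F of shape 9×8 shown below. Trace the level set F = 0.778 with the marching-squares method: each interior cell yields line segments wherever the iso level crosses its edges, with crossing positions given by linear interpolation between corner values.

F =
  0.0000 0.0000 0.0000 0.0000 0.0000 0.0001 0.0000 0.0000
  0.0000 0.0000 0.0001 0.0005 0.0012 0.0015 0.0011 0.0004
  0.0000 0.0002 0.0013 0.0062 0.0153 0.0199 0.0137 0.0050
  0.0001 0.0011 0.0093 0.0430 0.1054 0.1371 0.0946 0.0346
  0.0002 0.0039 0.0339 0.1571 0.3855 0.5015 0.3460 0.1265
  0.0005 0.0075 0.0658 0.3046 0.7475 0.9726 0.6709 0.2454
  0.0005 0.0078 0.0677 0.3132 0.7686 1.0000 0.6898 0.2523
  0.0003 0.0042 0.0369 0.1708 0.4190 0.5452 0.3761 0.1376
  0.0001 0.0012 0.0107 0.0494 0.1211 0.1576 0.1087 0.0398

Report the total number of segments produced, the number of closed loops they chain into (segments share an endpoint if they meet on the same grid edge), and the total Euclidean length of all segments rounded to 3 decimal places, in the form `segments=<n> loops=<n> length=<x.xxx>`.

cell (4,4): code 0100 → (4.587,5.000)–(5.000,4.135)
cell (4,5): code 1000 → (5.000,5.645)–(4.587,5.000)
cell (5,4): code 0110 → (5.000,4.135)–(6.000,4.041)
cell (5,5): code 1001 → (6.000,5.716)–(5.000,5.645)
cell (6,4): code 0010 → (6.000,4.041)–(6.488,5.000)
cell (6,5): code 0001 → (6.488,5.000)–(6.000,5.716)
total: 6 segments, chained into 1 closed loop(s), length Σ = 5.673752

segments=6 loops=1 length=5.674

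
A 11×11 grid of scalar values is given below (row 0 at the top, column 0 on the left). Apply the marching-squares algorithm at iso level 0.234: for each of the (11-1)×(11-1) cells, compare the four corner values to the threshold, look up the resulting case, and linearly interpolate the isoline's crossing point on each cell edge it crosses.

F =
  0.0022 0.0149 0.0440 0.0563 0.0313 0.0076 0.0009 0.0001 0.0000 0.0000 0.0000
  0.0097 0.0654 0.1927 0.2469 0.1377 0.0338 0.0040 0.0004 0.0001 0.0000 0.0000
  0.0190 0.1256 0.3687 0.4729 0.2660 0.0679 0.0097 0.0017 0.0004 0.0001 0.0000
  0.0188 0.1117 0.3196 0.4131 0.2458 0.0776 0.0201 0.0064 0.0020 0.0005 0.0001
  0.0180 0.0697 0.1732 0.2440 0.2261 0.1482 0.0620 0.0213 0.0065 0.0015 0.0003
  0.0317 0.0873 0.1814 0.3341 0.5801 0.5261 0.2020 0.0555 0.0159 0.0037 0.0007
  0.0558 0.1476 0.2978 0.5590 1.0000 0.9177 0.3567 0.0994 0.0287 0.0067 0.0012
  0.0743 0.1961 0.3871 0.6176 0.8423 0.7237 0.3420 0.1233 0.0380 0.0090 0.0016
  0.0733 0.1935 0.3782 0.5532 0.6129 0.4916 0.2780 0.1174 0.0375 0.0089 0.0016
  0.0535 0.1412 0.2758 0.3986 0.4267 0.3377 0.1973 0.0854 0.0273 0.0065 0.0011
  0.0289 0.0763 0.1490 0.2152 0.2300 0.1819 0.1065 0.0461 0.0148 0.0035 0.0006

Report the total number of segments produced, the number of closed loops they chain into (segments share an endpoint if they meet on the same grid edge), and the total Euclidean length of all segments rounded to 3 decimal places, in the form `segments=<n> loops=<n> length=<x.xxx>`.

segments=32 loops=1 length=25.636

cell (0,2): code 0100 → (0.932,3.000)–(1.000,2.762)
cell (0,3): code 1000 → (1.000,3.118)–(0.932,3.000)
cell (1,1): code 0100 → (1.235,2.000)–(2.000,1.446)
cell (1,2): code 1110 → (1.000,2.762)–(1.235,2.000)
cell (1,3): code 1101 → (1.751,4.000)–(1.000,3.118)
cell (1,4): code 1000 → (2.000,4.162)–(1.751,4.000)
cell (2,1): code 0110 → (2.000,1.446)–(3.000,1.588)
cell (2,4): code 1001 → (3.000,4.070)–(2.000,4.162)
cell (3,1): code 0010 → (3.000,1.588)–(3.585,2.000)
cell (3,2): code 0111 → (3.585,2.000)–(4.000,2.859)
cell (3,3): code 1011 → (4.000,3.559)–(3.599,4.000)
cell (3,4): code 0001 → (3.599,4.000)–(3.000,4.070)
cell (4,2): code 0110 → (4.000,2.859)–(5.000,2.344)
cell (4,3): code 1101 → (4.022,4.000)–(4.000,3.559)
cell (4,4): code 1100 → (4.227,5.000)–(4.022,4.000)
cell (4,5): code 1000 → (5.000,5.901)–(4.227,5.000)
cell (5,1): code 0100 → (5.452,2.000)–(6.000,1.575)
cell (5,2): code 1110 → (5.000,2.344)–(5.452,2.000)
cell (5,5): code 1101 → (5.207,6.000)–(5.000,5.901)
cell (5,6): code 1000 → (6.000,6.477)–(5.207,6.000)
cell (6,1): code 0110 → (6.000,1.575)–(7.000,1.198)
cell (6,6): code 1001 → (7.000,6.494)–(6.000,6.477)
cell (7,1): code 0110 → (7.000,1.198)–(8.000,1.219)
cell (7,6): code 1001 → (8.000,6.274)–(7.000,6.494)
cell (8,1): code 0110 → (8.000,1.219)–(9.000,1.689)
cell (8,5): code 1011 → (9.000,5.739)–(8.545,6.000)
cell (8,6): code 0001 → (8.545,6.000)–(8.000,6.274)
cell (9,1): code 0010 → (9.000,1.689)–(9.330,2.000)
cell (9,2): code 0011 → (9.330,2.000)–(9.897,3.000)
cell (9,3): code 0011 → (9.897,3.000)–(9.980,4.000)
cell (9,4): code 0011 → (9.980,4.000)–(9.666,5.000)
cell (9,5): code 0001 → (9.666,5.000)–(9.000,5.739)
total: 32 segments, chained into 1 closed loop(s), length Σ = 25.635715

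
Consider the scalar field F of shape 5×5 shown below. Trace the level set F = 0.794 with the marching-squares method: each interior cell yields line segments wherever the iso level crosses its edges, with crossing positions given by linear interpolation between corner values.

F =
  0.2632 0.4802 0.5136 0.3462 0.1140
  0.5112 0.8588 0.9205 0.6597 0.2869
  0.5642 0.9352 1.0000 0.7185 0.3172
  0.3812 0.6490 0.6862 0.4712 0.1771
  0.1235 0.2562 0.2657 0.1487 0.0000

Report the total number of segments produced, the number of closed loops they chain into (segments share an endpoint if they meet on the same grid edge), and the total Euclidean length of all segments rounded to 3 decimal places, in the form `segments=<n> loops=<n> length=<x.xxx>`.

cell (0,0): code 0100 → (0.829,1.000)–(1.000,0.814)
cell (0,1): code 1100 → (0.689,2.000)–(0.829,1.000)
cell (0,2): code 1000 → (1.000,2.485)–(0.689,2.000)
cell (1,0): code 0110 → (1.000,0.814)–(2.000,0.619)
cell (1,2): code 1001 → (2.000,2.732)–(1.000,2.485)
cell (2,0): code 0010 → (2.000,0.619)–(2.493,1.000)
cell (2,1): code 0011 → (2.493,1.000)–(2.656,2.000)
cell (2,2): code 0001 → (2.656,2.000)–(2.000,2.732)
total: 8 segments, chained into 1 closed loop(s), length Σ = 6.506997

segments=8 loops=1 length=6.507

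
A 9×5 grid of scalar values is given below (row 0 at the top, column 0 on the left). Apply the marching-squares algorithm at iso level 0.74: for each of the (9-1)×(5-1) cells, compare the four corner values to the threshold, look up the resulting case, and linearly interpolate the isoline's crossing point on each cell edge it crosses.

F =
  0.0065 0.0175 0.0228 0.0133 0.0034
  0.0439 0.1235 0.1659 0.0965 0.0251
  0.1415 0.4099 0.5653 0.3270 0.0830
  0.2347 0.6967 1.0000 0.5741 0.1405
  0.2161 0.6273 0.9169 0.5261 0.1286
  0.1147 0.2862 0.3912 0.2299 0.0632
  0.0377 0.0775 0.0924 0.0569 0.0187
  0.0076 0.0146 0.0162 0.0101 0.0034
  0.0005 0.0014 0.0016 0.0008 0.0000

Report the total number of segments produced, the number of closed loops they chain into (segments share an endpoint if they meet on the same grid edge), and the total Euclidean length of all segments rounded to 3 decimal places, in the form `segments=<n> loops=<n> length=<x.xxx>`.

segments=6 loops=1 length=5.204

cell (2,1): code 0100 → (2.402,2.000)–(3.000,1.143)
cell (2,2): code 1000 → (3.000,2.610)–(2.402,2.000)
cell (3,1): code 0110 → (3.000,1.143)–(4.000,1.389)
cell (3,2): code 1001 → (4.000,2.453)–(3.000,2.610)
cell (4,1): code 0010 → (4.000,1.389)–(4.337,2.000)
cell (4,2): code 0001 → (4.337,2.000)–(4.000,2.453)
total: 6 segments, chained into 1 closed loop(s), length Σ = 5.203634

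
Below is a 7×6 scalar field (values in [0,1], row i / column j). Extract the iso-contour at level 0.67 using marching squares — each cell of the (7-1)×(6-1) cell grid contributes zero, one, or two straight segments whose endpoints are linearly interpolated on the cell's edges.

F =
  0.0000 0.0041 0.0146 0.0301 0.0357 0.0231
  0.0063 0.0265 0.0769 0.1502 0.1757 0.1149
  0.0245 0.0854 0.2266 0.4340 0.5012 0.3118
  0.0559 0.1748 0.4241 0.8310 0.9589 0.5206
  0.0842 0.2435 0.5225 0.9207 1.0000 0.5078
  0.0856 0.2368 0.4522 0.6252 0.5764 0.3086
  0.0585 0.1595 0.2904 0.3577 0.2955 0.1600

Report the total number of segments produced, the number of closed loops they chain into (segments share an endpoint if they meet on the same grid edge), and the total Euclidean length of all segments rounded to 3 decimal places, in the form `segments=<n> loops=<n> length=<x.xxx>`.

cell (2,2): code 0100 → (2.594,3.000)–(3.000,2.604)
cell (2,3): code 1100 → (2.369,4.000)–(2.594,3.000)
cell (2,4): code 1000 → (3.000,4.659)–(2.369,4.000)
cell (3,2): code 0110 → (3.000,2.604)–(4.000,2.370)
cell (3,4): code 1001 → (4.000,4.670)–(3.000,4.659)
cell (4,2): code 0010 → (4.000,2.370)–(4.848,3.000)
cell (4,3): code 0011 → (4.848,3.000)–(4.779,4.000)
cell (4,4): code 0001 → (4.779,4.000)–(4.000,4.670)
total: 8 segments, chained into 1 closed loop(s), length Σ = 7.618109

segments=8 loops=1 length=7.618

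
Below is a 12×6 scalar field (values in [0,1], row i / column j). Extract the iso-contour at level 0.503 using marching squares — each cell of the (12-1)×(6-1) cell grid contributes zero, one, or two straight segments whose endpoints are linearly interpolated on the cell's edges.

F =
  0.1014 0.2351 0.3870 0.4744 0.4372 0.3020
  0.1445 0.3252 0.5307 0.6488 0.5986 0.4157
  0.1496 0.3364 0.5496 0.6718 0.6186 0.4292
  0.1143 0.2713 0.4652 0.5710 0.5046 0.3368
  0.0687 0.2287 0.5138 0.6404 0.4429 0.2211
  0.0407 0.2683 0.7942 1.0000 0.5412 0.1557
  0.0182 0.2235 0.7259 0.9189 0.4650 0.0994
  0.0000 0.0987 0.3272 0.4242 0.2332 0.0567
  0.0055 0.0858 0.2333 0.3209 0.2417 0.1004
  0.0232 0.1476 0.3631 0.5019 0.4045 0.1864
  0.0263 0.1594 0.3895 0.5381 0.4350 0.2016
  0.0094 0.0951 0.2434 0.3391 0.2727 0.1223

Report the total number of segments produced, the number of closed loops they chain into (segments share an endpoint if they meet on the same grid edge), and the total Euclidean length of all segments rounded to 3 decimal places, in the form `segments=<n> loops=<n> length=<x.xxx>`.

segments=26 loops=2 length=19.646

cell (0,1): code 0100 → (0.807,2.000)–(1.000,1.865)
cell (0,2): code 1100 → (0.164,3.000)–(0.807,2.000)
cell (0,3): code 1100 → (0.408,4.000)–(0.164,3.000)
cell (0,4): code 1000 → (1.000,4.523)–(0.408,4.000)
cell (1,1): code 0110 → (1.000,1.865)–(2.000,1.781)
cell (1,4): code 1001 → (2.000,4.610)–(1.000,4.523)
cell (2,1): code 0010 → (2.000,1.781)–(2.552,2.000)
cell (2,2): code 0111 → (2.552,2.000)–(3.000,2.357)
cell (2,4): code 1001 → (3.000,4.010)–(2.000,4.610)
cell (3,1): code 0100 → (3.778,2.000)–(4.000,1.962)
cell (3,2): code 1110 → (3.000,2.357)–(3.778,2.000)
cell (3,3): code 1011 → (4.000,3.696)–(3.026,4.000)
cell (3,4): code 0001 → (3.026,4.000)–(3.000,4.010)
cell (4,1): code 0110 → (4.000,1.962)–(5.000,1.446)
cell (4,3): code 1101 → (4.611,4.000)–(4.000,3.696)
cell (4,4): code 1000 → (5.000,4.099)–(4.611,4.000)
cell (5,1): code 0110 → (5.000,1.446)–(6.000,1.556)
cell (5,3): code 1011 → (6.000,3.916)–(5.501,4.000)
cell (5,4): code 0001 → (5.501,4.000)–(5.000,4.099)
cell (6,1): code 0010 → (6.000,1.556)–(6.559,2.000)
cell (6,2): code 0011 → (6.559,2.000)–(6.841,3.000)
cell (6,3): code 0001 → (6.841,3.000)–(6.000,3.916)
cell (9,2): code 0100 → (9.030,3.000)–(10.000,2.764)
cell (9,3): code 1000 → (10.000,3.340)–(9.030,3.000)
cell (10,2): code 0010 → (10.000,2.764)–(10.176,3.000)
cell (10,3): code 0001 → (10.176,3.000)–(10.000,3.340)
total: 26 segments, chained into 2 closed loop(s), length Σ = 19.645502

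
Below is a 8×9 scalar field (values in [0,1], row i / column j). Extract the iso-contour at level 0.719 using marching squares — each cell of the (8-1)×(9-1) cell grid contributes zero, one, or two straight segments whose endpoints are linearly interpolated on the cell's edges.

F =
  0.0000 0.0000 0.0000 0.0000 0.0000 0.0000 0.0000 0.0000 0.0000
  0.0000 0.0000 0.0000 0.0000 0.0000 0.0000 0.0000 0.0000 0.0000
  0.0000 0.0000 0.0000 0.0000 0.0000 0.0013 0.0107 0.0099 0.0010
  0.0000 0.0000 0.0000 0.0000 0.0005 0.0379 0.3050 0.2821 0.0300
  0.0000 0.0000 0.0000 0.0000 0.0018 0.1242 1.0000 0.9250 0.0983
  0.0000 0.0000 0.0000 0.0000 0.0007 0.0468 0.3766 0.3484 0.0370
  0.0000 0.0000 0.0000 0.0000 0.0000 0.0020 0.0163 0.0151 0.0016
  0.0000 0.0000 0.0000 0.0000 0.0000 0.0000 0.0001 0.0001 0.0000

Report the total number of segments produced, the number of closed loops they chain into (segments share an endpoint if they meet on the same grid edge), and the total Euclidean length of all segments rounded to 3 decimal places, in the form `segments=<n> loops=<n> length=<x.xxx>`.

cell (3,5): code 0100 → (3.596,6.000)–(4.000,5.679)
cell (3,6): code 1100 → (3.680,7.000)–(3.596,6.000)
cell (3,7): code 1000 → (4.000,7.249)–(3.680,7.000)
cell (4,5): code 0010 → (4.000,5.679)–(4.451,6.000)
cell (4,6): code 0011 → (4.451,6.000)–(4.357,7.000)
cell (4,7): code 0001 → (4.357,7.000)–(4.000,7.249)
total: 6 segments, chained into 1 closed loop(s), length Σ = 3.918806

segments=6 loops=1 length=3.919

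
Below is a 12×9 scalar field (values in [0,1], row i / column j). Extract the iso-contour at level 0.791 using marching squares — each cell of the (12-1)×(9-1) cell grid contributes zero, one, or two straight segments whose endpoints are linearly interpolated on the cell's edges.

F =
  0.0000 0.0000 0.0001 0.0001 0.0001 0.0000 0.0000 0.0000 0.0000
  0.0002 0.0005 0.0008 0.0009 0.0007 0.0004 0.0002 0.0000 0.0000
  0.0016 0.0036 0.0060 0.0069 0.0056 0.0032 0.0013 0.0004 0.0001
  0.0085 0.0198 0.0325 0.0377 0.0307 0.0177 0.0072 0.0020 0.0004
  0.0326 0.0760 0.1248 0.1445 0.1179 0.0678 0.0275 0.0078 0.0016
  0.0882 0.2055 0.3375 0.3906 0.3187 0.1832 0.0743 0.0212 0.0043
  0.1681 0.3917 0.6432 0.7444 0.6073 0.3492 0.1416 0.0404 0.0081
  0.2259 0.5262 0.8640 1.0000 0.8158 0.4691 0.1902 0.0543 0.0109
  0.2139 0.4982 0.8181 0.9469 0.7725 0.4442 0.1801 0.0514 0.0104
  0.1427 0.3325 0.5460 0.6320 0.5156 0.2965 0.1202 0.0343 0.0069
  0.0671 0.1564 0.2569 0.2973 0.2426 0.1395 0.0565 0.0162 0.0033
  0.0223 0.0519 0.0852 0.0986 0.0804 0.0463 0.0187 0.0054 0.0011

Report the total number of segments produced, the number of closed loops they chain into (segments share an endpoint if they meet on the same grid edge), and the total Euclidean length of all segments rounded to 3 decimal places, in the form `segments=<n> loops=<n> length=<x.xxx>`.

segments=10 loops=1 length=7.120

cell (6,1): code 0100 → (6.669,2.000)–(7.000,1.784)
cell (6,2): code 1100 → (6.182,3.000)–(6.669,2.000)
cell (6,3): code 1100 → (6.881,4.000)–(6.182,3.000)
cell (6,4): code 1000 → (7.000,4.072)–(6.881,4.000)
cell (7,1): code 0110 → (7.000,1.784)–(8.000,1.915)
cell (7,3): code 1011 → (8.000,3.894)–(7.573,4.000)
cell (7,4): code 0001 → (7.573,4.000)–(7.000,4.072)
cell (8,1): code 0010 → (8.000,1.915)–(8.100,2.000)
cell (8,2): code 0011 → (8.100,2.000)–(8.495,3.000)
cell (8,3): code 0001 → (8.495,3.000)–(8.000,3.894)
total: 10 segments, chained into 1 closed loop(s), length Σ = 7.120009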